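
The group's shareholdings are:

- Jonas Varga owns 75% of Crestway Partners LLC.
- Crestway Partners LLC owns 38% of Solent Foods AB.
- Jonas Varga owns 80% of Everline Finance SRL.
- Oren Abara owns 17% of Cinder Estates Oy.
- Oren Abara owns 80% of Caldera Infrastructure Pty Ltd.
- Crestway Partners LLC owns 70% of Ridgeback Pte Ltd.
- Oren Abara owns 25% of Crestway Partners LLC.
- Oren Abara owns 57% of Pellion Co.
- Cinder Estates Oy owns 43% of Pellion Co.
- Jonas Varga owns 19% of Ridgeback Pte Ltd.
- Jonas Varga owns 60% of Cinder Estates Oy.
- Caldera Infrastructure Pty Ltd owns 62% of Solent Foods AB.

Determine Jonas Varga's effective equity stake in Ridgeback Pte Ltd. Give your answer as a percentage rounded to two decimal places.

71.50%

Jonas reaches Ridgeback along 2 paths.
Via Crestway: 75% × 70% = 52.5%.
Direct stake: 19% = 19%.
Total: 52.5% + 19% = 71.5%.
Rounded: 71.50%.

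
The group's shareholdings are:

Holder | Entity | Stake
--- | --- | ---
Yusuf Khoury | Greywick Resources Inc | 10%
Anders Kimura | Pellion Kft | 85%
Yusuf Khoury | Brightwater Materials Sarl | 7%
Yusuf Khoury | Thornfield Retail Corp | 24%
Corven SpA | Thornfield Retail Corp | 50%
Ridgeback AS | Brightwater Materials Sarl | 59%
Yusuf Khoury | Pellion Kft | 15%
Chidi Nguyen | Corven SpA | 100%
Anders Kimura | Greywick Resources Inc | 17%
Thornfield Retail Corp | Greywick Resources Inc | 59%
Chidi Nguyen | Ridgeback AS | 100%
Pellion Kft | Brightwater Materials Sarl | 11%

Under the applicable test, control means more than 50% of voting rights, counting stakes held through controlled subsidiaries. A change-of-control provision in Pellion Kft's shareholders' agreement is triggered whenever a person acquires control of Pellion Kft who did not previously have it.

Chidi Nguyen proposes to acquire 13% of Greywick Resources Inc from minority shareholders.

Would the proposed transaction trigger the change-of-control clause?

No

The purchase changes only Chidi's holdings, so Chidi is the only person who could newly come to control Pellion.
Chidi holds 100% of Ridgeback, so Chidi controls Ridgeback.
Chidi holds 100% of Corven, so Chidi controls Corven.
Ridgeback holds 59% of Brightwater, so Chidi controls Brightwater.
Neither Chidi nor any entity Chidi controls holds any voting interest in Pellion.
So before the transaction, Chidi does not control Pellion.
After the purchase, Chidi holds 13% of Greywick directly.
Chidi's side now holds 13% of Greywick, not > 50%, so Chidi still does not control Greywick.
After the transaction, neither Chidi nor any entity Chidi controls holds a voting interest in Pellion, so Chidi still does not control it.
No new person acquires control, so the clause is not triggered.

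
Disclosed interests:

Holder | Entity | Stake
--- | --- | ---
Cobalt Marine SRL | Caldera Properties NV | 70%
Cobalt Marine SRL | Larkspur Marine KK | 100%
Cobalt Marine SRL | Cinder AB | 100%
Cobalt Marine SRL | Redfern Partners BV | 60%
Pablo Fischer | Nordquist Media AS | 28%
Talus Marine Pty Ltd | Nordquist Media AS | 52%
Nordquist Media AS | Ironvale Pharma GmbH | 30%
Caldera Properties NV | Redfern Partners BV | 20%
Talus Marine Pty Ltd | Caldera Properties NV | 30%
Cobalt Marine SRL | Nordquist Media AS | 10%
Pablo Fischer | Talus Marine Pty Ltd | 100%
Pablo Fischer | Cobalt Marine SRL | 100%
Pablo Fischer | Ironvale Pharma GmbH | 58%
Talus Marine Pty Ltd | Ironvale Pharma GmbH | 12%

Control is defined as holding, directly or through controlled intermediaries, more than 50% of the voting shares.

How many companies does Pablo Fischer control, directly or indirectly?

8

Pablo holds 100% of Cobalt, so Pablo controls Cobalt.
Pablo holds 100% of Talus, so Pablo controls Talus.
Cobalt and Talus together hold 70% + 30% = 100% of Caldera, so Pablo controls Caldera.
Pablo and Cobalt and Talus together hold 28% + 10% + 52% = 90% of Nordquist, so Pablo controls Nordquist.
Cobalt holds 100% of Larkspur, so Pablo controls Larkspur.
Cobalt and Caldera together hold 60% + 20% = 80% of Redfern, so Pablo controls Redfern.
Nordquist and Pablo and Talus together hold 30% + 58% + 12% = 100% of Ironvale, so Pablo controls Ironvale.
Cobalt holds 100% of Cinder, so Pablo controls Cinder.
Pablo controls 8 companies.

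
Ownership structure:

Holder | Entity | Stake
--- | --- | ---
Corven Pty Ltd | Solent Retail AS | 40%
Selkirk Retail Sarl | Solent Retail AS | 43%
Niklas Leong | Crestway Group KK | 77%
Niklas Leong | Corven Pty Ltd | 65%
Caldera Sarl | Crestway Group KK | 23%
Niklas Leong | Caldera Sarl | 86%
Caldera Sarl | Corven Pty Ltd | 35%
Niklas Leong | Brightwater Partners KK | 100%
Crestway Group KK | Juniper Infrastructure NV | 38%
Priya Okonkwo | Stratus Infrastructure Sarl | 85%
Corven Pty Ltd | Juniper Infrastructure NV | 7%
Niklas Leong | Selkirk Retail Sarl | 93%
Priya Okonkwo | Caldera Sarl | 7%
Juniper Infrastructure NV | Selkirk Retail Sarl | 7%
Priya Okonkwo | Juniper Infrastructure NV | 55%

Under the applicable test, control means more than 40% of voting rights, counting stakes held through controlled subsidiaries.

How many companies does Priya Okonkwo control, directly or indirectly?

Priya holds 55% of Juniper, so Priya controls Juniper.
Priya holds 85% of Stratus, so Priya controls Stratus.
No other company's threshold is met.
Priya controls 2 companies.

2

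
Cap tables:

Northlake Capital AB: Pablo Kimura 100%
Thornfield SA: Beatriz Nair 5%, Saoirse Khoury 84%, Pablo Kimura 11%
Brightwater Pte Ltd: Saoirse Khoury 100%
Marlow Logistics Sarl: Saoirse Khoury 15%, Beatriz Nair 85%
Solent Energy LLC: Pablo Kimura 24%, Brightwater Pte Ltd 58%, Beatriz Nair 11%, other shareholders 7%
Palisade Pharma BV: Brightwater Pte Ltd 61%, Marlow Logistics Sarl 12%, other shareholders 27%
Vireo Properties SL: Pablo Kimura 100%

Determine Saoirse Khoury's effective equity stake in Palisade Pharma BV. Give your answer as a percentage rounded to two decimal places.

62.80%

Saoirse reaches Palisade along 2 paths.
Via Brightwater: 100% × 61% = 61%.
Via Marlow: 15% × 12% = 1.8%.
Total: 61% + 1.8% = 62.8%.
Rounded: 62.80%.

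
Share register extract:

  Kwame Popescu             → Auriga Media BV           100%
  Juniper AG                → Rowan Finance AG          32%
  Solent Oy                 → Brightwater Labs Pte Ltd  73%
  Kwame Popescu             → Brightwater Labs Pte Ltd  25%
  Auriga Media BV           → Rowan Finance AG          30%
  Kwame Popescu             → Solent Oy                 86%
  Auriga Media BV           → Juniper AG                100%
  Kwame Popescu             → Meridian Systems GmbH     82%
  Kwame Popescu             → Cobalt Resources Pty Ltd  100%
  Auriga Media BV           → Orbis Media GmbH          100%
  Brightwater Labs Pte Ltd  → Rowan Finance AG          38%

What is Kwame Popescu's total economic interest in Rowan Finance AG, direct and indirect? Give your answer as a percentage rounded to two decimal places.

Kwame reaches Rowan along 4 paths.
Via Auriga → Juniper: 100% × 100% × 32% = 32%.
Via Solent → Brightwater: 86% × 73% × 38% = 23.8564%.
Via Brightwater: 25% × 38% = 9.5%.
Via Auriga: 100% × 30% = 30%.
Total: 32% + 23.8564% + 9.5% + 30% = 95.3564%.
Rounded: 95.36%.

95.36%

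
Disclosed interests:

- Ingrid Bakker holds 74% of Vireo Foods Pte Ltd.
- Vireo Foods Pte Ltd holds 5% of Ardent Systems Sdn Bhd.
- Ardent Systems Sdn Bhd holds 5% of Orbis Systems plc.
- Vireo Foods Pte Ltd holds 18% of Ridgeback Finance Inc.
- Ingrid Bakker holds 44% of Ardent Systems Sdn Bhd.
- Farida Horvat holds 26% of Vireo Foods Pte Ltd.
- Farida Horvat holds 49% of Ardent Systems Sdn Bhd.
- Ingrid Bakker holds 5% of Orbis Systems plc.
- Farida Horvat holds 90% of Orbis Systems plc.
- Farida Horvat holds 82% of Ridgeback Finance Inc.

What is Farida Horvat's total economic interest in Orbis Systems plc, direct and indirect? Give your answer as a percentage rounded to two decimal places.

Farida reaches Orbis along 3 paths.
Direct stake: 90% = 90%.
Via Ardent: 49% × 5% = 2.45%.
Via Vireo → Ardent: 26% × 5% × 5% = 0.065%.
Total: 90% + 2.45% + 0.065% = 92.515%.
Rounded: 92.52%.

92.52%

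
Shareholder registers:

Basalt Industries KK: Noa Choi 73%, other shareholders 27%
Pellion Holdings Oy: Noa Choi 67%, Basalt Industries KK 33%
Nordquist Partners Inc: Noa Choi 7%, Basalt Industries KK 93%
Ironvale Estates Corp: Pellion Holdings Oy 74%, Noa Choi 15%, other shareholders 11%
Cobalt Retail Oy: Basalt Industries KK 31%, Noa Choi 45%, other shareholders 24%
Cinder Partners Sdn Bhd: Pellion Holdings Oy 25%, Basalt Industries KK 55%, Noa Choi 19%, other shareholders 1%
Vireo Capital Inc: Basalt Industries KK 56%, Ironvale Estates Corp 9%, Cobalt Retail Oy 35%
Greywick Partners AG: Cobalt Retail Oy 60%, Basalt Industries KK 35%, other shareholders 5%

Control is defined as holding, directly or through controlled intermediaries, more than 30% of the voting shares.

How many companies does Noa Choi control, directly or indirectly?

Noa holds 73% of Basalt, so Noa controls Basalt.
Noa and Basalt together hold 67% + 33% = 100% of Pellion, so Noa controls Pellion.
Noa and Basalt together hold 7% + 93% = 100% of Nordquist, so Noa controls Nordquist.
Pellion and Noa together hold 74% + 15% = 89% of Ironvale, so Noa controls Ironvale.
Basalt and Noa together hold 31% + 45% = 76% of Cobalt, so Noa controls Cobalt.
Pellion and Basalt and Noa together hold 25% + 55% + 19% = 99% of Cinder, so Noa controls Cinder.
Basalt and Ironvale and Cobalt together hold 56% + 9% + 35% = 100% of Vireo, so Noa controls Vireo.
Cobalt and Basalt together hold 60% + 35% = 95% of Greywick, so Noa controls Greywick.
Noa controls 8 companies.

8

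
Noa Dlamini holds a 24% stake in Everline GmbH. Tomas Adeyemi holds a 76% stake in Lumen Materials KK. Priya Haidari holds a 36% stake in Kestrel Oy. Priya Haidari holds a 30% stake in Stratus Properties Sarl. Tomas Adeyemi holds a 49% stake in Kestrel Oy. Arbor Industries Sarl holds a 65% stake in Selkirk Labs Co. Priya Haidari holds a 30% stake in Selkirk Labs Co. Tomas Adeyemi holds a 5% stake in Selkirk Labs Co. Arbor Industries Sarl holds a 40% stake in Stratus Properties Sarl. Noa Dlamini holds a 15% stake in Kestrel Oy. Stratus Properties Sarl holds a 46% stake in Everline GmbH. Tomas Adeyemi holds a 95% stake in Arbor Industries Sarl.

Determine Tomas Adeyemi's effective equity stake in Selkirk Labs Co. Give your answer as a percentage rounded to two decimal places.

Tomas reaches Selkirk along 2 paths.
Direct stake: 5% = 5%.
Via Arbor: 95% × 65% = 61.75%.
Total: 5% + 61.75% = 66.75%.

66.75%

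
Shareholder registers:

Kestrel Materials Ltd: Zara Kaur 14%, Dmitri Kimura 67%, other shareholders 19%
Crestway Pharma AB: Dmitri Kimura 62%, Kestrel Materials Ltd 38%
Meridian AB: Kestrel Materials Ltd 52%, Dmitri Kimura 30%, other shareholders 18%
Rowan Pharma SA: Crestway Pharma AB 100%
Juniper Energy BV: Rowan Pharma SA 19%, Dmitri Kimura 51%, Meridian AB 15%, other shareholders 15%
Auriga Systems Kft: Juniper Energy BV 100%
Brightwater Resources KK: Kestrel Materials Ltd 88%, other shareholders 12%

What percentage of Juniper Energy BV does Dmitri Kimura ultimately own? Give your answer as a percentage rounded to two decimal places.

77.34%

Dmitri reaches Juniper along 5 paths.
Via Crestway → Rowan: 62% × 100% × 19% = 11.78%.
Via Kestrel → Crestway → Rowan: 67% × 38% × 100% × 19% = 4.8374%.
Direct stake: 51% = 51%.
Via Kestrel → Meridian: 67% × 52% × 15% = 5.226%.
Via Meridian: 30% × 15% = 4.5%.
Total: 11.78% + 4.8374% + 51% + 5.226% + 4.5% = 77.3434%.
Rounded: 77.34%.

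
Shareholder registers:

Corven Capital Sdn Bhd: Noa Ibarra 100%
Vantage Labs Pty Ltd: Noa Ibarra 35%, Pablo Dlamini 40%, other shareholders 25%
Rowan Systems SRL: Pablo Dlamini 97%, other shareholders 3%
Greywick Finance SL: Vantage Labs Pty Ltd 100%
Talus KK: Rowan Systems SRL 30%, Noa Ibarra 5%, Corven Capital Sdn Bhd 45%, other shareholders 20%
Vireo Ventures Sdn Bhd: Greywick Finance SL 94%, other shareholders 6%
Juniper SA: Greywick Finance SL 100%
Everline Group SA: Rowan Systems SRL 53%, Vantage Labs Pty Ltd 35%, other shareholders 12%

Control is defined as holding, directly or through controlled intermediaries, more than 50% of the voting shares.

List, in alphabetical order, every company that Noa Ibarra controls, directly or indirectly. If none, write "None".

Noa holds 100% of Corven, so Noa controls Corven.
No other company's threshold is met.

Corven Capital Sdn Bhd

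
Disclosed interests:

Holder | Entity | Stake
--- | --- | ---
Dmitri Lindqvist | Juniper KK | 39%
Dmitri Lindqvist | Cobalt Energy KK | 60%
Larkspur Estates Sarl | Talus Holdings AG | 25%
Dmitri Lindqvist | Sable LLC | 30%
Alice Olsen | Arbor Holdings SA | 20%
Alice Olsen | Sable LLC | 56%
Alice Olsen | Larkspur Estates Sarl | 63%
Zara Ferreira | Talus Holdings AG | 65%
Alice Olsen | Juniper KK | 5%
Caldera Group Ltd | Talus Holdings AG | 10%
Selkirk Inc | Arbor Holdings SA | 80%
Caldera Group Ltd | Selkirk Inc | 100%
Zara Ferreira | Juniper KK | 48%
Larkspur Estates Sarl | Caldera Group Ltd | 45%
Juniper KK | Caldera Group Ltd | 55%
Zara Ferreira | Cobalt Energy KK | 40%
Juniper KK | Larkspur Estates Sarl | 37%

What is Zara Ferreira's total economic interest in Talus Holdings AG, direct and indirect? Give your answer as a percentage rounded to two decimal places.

Zara reaches Talus along 4 paths.
Via Juniper → Larkspur: 48% × 37% × 25% = 4.44%.
Via Juniper → Larkspur → Caldera: 48% × 37% × 45% × 10% = 0.7992%.
Via Juniper → Caldera: 48% × 55% × 10% = 2.64%.
Direct stake: 65% = 65%.
Total: 4.44% + 0.7992% + 2.64% + 65% = 72.8792%.
Rounded: 72.88%.

72.88%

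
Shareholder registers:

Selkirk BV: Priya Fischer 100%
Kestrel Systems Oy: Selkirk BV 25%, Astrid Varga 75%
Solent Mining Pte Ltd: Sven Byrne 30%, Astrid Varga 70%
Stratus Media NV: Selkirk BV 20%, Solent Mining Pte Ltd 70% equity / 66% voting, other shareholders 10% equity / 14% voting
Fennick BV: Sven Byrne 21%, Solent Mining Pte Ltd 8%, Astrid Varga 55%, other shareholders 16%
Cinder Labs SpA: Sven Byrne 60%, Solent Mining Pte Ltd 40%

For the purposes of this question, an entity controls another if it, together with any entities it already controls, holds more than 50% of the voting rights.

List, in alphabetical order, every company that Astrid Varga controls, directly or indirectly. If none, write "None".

Fennick BV, Kestrel Systems Oy, Solent Mining Pte Ltd, Stratus Media NV

Astrid holds 75% of Kestrel, so Astrid controls Kestrel.
Astrid holds 70% of Solent, so Astrid controls Solent.
Solent holds 66% of Stratus, so Astrid controls Stratus.
Solent and Astrid together hold 8% + 55% = 63% of Fennick, so Astrid controls Fennick.
No other company's threshold is met.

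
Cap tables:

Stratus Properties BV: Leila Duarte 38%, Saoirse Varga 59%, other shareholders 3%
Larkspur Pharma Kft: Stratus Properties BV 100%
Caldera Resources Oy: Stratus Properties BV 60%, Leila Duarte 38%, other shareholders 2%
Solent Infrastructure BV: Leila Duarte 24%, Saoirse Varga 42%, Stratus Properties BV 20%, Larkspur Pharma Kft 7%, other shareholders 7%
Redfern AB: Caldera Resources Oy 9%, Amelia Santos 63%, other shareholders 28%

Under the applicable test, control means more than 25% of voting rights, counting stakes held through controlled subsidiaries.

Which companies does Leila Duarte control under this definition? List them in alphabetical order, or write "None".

Caldera Resources Oy, Larkspur Pharma Kft, Solent Infrastructure BV, Stratus Properties BV

Leila holds 38% of Stratus, so Leila controls Stratus.
Stratus holds 100% of Larkspur, so Leila controls Larkspur.
Stratus and Leila together hold 60% + 38% = 98% of Caldera, so Leila controls Caldera.
Leila and Stratus and Larkspur together hold 24% + 20% + 7% = 51% of Solent, so Leila controls Solent.
No other company's threshold is met.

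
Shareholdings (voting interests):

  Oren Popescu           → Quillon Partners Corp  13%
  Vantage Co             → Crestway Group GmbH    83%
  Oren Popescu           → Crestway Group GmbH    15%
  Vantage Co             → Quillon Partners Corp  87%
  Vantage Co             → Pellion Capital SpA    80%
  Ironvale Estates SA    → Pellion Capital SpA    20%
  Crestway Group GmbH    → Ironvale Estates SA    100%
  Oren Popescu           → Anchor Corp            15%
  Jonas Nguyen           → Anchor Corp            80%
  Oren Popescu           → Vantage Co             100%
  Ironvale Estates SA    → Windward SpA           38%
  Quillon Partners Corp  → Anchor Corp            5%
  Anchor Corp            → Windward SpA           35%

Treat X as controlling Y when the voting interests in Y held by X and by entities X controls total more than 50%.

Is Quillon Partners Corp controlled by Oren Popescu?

Yes

Oren holds 100% of Vantage, so Oren controls Vantage.
Oren and Vantage together hold 13% + 87% = 100% of Quillon, so Oren controls Quillon.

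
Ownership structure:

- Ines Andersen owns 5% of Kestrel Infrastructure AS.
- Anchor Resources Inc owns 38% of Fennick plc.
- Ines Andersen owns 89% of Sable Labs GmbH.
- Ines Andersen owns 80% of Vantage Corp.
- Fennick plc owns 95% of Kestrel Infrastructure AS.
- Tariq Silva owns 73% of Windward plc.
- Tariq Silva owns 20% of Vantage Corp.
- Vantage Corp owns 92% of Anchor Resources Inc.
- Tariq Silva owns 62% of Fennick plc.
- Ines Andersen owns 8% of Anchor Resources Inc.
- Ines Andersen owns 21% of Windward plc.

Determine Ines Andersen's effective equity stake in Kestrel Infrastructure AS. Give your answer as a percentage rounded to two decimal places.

34.46%

Ines reaches Kestrel along 3 paths.
Via Vantage → Anchor → Fennick: 80% × 92% × 38% × 95% = 26.5696%.
Via Anchor → Fennick: 8% × 38% × 95% = 2.888%.
Direct stake: 5% = 5%.
Total: 26.5696% + 2.888% + 5% = 34.4576%.
Rounded: 34.46%.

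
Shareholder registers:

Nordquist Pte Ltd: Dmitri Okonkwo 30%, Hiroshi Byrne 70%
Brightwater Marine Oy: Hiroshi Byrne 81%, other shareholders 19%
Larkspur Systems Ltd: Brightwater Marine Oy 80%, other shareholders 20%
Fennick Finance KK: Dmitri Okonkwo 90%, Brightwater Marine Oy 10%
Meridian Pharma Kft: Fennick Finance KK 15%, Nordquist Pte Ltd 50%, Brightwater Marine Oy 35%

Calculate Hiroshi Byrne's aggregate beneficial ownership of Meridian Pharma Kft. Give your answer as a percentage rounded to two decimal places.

64.57%

Hiroshi reaches Meridian along 3 paths.
Via Brightwater → Fennick: 81% × 10% × 15% = 1.215%.
Via Nordquist: 70% × 50% = 35%.
Via Brightwater: 81% × 35% = 28.35%.
Total: 1.215% + 35% + 28.35% = 64.565%.
Rounded: 64.57%.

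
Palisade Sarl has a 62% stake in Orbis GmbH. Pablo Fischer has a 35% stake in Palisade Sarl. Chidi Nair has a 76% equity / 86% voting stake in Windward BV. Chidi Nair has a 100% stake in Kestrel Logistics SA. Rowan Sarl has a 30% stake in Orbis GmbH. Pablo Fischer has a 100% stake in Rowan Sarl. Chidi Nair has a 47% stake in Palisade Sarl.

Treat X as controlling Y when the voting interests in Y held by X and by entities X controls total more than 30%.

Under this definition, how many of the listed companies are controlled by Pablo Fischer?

Pablo holds 100% of Rowan, so Pablo controls Rowan.
Pablo holds 35% of Palisade, so Pablo controls Palisade.
Rowan and Palisade together hold 30% + 62% = 92% of Orbis, so Pablo controls Orbis.
No other company's threshold is met.
Pablo controls 3 companies.

3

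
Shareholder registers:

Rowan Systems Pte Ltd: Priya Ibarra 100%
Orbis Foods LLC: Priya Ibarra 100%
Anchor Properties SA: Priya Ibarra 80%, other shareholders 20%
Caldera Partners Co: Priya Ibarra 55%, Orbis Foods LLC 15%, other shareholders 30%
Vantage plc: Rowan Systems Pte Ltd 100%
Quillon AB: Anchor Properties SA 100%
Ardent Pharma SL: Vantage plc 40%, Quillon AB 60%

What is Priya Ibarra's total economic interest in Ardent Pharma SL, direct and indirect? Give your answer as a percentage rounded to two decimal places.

Priya reaches Ardent along 2 paths.
Via Rowan → Vantage: 100% × 100% × 40% = 40%.
Via Anchor → Quillon: 80% × 100% × 60% = 48%.
Total: 40% + 48% = 88%.
Rounded: 88.00%.

88.00%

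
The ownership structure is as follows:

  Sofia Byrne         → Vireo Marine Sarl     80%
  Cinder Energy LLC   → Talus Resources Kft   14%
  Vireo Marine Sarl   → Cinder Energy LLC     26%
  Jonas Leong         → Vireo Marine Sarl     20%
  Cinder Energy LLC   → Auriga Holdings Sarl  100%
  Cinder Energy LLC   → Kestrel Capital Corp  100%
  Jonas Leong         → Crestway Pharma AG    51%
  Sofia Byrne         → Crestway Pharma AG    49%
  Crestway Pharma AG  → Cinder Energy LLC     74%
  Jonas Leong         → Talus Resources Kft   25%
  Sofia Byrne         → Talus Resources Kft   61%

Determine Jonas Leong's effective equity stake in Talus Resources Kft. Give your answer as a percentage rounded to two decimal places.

Jonas reaches Talus along 3 paths.
Direct stake: 25% = 25%.
Via Vireo → Cinder: 20% × 26% × 14% = 0.728%.
Via Crestway → Cinder: 51% × 74% × 14% = 5.2836%.
Total: 25% + 0.728% + 5.2836% = 31.0116%.
Rounded: 31.01%.

31.01%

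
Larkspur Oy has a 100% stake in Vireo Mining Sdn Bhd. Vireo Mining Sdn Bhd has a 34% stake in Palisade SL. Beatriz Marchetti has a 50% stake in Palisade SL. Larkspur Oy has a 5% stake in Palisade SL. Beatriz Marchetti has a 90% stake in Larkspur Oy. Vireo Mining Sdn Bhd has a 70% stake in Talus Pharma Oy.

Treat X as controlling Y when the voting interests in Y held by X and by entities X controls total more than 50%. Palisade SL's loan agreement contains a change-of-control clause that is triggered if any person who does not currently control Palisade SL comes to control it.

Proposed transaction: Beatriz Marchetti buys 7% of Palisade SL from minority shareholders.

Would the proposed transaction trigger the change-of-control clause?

The purchase changes only Beatriz's holdings, so Beatriz is the only person who could newly come to control Palisade.
Beatriz holds 90% of Larkspur, so Beatriz controls Larkspur.
Larkspur holds 100% of Vireo, so Beatriz controls Vireo.
Vireo and Larkspur and Beatriz together hold 34% + 5% + 50% = 89% of Palisade, so Beatriz controls Palisade.
So Beatriz already controls Palisade before the transaction.
After the purchase, Beatriz's direct stake in Palisade rises to 50% + 7% = 57%.
Beatriz controlled Palisade already, so this is not a new person acquiring control; every other person's position is unchanged or reduced.
No new person acquires control, so the clause is not triggered.

No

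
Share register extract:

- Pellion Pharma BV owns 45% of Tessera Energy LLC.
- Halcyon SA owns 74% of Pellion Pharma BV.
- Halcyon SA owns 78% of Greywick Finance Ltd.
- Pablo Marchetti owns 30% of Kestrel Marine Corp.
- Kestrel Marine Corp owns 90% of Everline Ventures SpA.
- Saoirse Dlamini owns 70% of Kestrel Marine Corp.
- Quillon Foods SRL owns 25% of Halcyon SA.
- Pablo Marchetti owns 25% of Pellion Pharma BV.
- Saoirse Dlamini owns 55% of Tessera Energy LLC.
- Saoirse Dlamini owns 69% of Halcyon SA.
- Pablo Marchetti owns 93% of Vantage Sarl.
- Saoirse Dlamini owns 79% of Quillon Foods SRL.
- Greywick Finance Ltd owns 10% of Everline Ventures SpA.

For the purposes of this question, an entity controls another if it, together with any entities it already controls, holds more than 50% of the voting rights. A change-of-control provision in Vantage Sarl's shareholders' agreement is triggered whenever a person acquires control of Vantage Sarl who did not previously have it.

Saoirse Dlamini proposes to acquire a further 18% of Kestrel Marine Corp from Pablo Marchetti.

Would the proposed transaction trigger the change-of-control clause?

No

The purchase adds only to Saoirse's holdings (Pablo's stake shrinks), so Saoirse is the only person who could newly come to control Vantage.
Saoirse holds 79% of Quillon, so Saoirse controls Quillon.
Saoirse holds 70% of Kestrel, so Saoirse controls Kestrel.
Saoirse and Quillon together hold 69% + 25% = 94% of Halcyon, so Saoirse controls Halcyon.
Halcyon holds 74% of Pellion, so Saoirse controls Pellion.
Halcyon holds 78% of Greywick, so Saoirse controls Greywick.
Greywick and Kestrel together hold 10% + 90% = 100% of Everline, so Saoirse controls Everline.
Saoirse and Pellion together hold 55% + 45% = 100% of Tessera, so Saoirse controls Tessera.
Neither Saoirse nor any entity Saoirse controls holds any voting interest in Vantage.
So before the transaction, Saoirse does not control Vantage.
After the purchase, Saoirse's direct stake in Kestrel rises to 70% + 18% = 88%, and Pablo's stake falls to 12%.
Saoirse holds 88% of Kestrel, so Saoirse controls Kestrel.
After the transaction, neither Saoirse nor any entity Saoirse controls holds a voting interest in Vantage, so Saoirse still does not control it.
No new person acquires control, so the clause is not triggered.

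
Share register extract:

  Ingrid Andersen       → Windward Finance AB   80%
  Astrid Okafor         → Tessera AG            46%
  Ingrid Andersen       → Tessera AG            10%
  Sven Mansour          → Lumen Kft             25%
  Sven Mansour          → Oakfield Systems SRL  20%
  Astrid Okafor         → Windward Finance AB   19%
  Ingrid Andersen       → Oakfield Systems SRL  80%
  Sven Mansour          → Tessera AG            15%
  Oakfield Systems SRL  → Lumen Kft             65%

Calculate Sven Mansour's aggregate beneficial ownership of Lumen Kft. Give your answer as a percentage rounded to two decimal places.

Sven reaches Lumen along 2 paths.
Direct stake: 25% = 25%.
Via Oakfield: 20% × 65% = 13%.
Total: 25% + 13% = 38%.
Rounded: 38.00%.

38.00%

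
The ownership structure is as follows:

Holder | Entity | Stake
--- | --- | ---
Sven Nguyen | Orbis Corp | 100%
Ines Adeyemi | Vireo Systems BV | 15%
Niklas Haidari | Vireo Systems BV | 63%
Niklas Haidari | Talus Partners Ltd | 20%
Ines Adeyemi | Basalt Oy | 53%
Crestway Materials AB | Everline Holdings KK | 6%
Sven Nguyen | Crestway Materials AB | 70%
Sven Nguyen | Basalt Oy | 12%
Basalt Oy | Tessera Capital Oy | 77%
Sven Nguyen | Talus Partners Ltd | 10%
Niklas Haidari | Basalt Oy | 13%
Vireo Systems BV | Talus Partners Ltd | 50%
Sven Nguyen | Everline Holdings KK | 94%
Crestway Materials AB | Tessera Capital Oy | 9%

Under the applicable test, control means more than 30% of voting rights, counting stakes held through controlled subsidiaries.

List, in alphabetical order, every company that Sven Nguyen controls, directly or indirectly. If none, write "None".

Sven holds 70% of Crestway, so Sven controls Crestway.
Sven holds 100% of Orbis, so Sven controls Orbis.
Sven and Crestway together hold 94% + 6% = 100% of Everline, so Sven controls Everline.
No other company's threshold is met.

Crestway Materials AB, Everline Holdings KK, Orbis Corp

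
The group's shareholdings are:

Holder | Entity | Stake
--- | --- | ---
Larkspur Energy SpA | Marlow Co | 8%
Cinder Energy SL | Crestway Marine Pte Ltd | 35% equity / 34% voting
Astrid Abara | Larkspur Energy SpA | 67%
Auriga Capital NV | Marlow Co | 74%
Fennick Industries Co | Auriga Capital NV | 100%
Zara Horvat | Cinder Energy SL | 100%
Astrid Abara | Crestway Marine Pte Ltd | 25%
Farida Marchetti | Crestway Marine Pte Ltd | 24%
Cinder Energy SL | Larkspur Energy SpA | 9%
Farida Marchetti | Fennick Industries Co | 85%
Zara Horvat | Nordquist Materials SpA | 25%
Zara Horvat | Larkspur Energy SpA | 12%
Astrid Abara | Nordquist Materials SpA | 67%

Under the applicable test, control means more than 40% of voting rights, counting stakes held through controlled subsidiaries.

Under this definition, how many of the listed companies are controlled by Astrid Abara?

2

Astrid holds 67% of Nordquist, so Astrid controls Nordquist.
Astrid holds 67% of Larkspur, so Astrid controls Larkspur.
No other company's threshold is met.
Astrid controls 2 companies.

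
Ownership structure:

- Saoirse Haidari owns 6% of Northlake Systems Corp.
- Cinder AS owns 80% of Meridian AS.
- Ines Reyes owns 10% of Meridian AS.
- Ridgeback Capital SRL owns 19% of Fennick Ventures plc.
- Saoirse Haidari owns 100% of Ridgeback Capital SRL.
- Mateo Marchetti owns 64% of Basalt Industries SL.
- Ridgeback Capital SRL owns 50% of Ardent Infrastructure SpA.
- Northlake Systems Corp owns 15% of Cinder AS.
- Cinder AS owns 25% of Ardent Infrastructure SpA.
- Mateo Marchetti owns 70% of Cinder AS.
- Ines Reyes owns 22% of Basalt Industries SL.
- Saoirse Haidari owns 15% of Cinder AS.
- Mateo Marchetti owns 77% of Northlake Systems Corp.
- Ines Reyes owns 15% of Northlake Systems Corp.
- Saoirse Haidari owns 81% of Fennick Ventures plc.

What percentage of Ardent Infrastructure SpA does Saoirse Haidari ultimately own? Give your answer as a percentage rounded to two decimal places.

53.98%

Saoirse reaches Ardent along 3 paths.
Via Cinder: 15% × 25% = 3.75%.
Via Northlake → Cinder: 6% × 15% × 25% = 0.225%.
Via Ridgeback: 100% × 50% = 50%.
Total: 3.75% + 0.225% + 50% = 53.975%.
Rounded: 53.98%.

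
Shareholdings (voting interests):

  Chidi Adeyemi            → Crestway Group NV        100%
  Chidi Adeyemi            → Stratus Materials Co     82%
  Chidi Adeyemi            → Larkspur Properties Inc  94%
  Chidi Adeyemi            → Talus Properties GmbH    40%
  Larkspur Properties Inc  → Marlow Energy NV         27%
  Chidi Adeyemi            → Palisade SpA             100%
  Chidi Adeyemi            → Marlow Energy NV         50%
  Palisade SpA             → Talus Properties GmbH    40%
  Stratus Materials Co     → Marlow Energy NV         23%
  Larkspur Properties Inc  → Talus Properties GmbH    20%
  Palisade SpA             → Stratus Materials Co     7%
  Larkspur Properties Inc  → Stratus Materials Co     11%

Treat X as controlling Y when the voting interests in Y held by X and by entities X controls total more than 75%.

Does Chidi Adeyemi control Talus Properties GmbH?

Yes

Chidi holds 100% of Palisade, so Chidi controls Palisade.
Chidi holds 94% of Larkspur, so Chidi controls Larkspur.
Larkspur and Chidi and Palisade together hold 20% + 40% + 40% = 100% of Talus, so Chidi controls Talus.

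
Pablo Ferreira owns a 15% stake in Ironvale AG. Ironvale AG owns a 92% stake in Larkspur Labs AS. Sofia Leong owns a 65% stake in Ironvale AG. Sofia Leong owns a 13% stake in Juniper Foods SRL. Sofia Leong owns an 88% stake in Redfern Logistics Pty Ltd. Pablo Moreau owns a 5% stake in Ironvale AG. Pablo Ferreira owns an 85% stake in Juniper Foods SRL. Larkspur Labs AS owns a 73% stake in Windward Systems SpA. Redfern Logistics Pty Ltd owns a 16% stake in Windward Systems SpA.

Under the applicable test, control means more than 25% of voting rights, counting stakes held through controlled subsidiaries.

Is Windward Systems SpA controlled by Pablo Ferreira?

Pablo Ferreira holds 85% of Juniper, so Pablo Ferreira controls Juniper.
Neither Pablo Ferreira nor any entity Pablo Ferreira controls holds any voting interest in Windward.
So Pablo Ferreira does not control Windward.

No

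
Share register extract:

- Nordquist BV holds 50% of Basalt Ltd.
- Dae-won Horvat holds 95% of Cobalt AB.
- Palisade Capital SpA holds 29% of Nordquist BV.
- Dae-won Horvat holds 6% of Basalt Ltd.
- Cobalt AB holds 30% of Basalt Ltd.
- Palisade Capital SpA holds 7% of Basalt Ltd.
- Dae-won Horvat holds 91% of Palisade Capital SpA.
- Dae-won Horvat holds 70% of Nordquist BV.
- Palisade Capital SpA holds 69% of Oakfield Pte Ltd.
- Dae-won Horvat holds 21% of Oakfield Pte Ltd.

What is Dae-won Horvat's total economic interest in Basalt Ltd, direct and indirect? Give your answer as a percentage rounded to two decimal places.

Dae-won reaches Basalt along 5 paths.
Via Cobalt: 95% × 30% = 28.5%.
Via Palisade: 91% × 7% = 6.37%.
Via Nordquist: 70% × 50% = 35%.
Via Palisade → Nordquist: 91% × 29% × 50% = 13.195%.
Direct stake: 6% = 6%.
Total: 28.5% + 6.37% + 35% + 13.195% + 6% = 89.065%.
Rounded: 89.07%.

89.07%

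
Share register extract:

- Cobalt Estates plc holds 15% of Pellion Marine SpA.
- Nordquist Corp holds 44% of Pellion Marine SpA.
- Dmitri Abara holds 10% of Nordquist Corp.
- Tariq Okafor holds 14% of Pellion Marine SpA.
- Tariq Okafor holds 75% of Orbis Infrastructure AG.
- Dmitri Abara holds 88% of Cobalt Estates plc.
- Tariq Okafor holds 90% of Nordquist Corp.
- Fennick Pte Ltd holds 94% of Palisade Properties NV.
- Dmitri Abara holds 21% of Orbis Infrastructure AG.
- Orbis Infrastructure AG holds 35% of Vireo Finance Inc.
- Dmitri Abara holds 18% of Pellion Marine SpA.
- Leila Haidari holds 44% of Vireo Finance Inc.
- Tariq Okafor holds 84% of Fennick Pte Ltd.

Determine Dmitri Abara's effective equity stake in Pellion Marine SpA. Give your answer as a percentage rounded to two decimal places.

35.60%

Dmitri reaches Pellion along 3 paths.
Via Nordquist: 10% × 44% = 4.4%.
Direct stake: 18% = 18%.
Via Cobalt: 88% × 15% = 13.2%.
Total: 4.4% + 18% + 13.2% = 35.6%.
Rounded: 35.60%.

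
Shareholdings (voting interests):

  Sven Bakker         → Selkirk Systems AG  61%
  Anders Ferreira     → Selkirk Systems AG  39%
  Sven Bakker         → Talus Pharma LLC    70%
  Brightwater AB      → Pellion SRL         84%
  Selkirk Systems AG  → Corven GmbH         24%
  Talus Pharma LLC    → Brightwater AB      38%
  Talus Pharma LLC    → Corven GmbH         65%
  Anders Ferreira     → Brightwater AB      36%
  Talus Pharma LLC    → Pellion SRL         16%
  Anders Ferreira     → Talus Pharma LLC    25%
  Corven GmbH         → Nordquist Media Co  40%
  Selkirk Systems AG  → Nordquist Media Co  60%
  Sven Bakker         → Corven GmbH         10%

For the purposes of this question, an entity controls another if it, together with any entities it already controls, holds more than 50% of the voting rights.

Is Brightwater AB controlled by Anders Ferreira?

Anders's largest direct stake is 39% in Selkirk, which does not meet the threshold, so Anders controls no company.
In Brightwater, Anders's side holds only 36%, not > 50%.
So Anders does not control Brightwater.

No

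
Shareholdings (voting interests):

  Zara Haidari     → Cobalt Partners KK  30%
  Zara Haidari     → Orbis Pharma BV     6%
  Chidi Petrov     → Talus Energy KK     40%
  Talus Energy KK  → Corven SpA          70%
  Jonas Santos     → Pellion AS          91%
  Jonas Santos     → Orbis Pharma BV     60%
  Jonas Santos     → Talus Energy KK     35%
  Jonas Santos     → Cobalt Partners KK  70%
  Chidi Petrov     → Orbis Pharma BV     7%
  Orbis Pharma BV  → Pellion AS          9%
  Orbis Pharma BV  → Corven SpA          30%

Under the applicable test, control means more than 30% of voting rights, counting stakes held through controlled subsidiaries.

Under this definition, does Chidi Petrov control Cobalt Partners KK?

Chidi holds 40% of Talus, so Chidi controls Talus.
Talus holds 70% of Corven, so Chidi controls Corven.
Neither Chidi nor any entity Chidi controls holds any voting interest in Cobalt.
So Chidi does not control Cobalt.

No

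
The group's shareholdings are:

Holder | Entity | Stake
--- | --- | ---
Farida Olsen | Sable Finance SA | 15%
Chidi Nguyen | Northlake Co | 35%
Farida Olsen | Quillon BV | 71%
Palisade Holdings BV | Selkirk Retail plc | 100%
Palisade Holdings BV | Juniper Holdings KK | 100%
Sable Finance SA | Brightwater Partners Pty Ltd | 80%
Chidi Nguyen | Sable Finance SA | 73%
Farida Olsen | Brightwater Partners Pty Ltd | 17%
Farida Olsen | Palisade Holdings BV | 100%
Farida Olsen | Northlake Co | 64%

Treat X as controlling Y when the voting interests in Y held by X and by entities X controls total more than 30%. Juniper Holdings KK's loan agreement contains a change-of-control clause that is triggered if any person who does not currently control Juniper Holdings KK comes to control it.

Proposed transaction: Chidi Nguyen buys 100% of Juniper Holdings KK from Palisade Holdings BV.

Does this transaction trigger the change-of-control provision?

Yes

The purchase adds only to Chidi's holdings (Palisade's stake shrinks), so Chidi is the only person who could newly come to control Juniper.
Chidi holds 73% of Sable, so Chidi controls Sable.
Chidi holds 35% of Northlake, so Chidi controls Northlake.
Sable holds 80% of Brightwater, so Chidi controls Brightwater.
Neither Chidi nor any entity Chidi controls holds any voting interest in Juniper.
So before the transaction, Chidi does not control Juniper.
After the purchase, Chidi holds 100% of Juniper directly, and Palisade's stake falls to 0%.
Chidi holds 100% of Juniper, so Chidi controls Juniper.
Chidi did not control Juniper before and does after, so the clause is triggered.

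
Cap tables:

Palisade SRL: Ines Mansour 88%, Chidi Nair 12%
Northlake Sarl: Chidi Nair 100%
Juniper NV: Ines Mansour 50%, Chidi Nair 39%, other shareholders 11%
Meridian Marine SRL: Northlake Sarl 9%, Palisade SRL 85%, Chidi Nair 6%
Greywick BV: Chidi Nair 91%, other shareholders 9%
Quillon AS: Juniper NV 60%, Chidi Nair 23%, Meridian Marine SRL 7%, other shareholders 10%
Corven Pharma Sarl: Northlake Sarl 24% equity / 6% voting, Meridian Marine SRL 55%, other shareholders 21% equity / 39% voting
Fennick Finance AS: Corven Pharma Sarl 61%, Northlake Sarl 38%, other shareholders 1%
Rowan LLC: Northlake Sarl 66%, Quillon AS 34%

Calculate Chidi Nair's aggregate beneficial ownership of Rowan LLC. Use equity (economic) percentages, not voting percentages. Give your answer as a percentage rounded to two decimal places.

82.38%

Chidi reaches Rowan along 6 paths.
Via Northlake: 100% × 66% = 66%.
Via Juniper → Quillon: 39% × 60% × 34% = 7.956%.
Via Quillon: 23% × 34% = 7.82%.
Via Northlake → Meridian → Quillon: 100% × 9% × 7% × 34% = 0.2142%.
Via Palisade → Meridian → Quillon: 12% × 85% × 7% × 34% = 0.24276%.
Via Meridian → Quillon: 6% × 7% × 34% = 0.1428%.
Total: 66% + 7.956% + 7.82% + 0.2142% + 0.24276% + 0.1428% = 82.37576%.
Rounded: 82.38%.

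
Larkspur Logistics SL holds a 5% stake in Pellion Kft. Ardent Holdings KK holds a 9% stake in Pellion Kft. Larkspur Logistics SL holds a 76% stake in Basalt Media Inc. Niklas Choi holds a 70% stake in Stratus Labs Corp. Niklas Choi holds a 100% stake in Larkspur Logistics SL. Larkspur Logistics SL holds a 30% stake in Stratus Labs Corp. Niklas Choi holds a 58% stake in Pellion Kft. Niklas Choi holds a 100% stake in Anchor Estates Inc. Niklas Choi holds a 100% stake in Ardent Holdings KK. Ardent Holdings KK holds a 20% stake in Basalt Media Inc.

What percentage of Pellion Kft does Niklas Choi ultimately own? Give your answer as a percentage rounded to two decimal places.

72.00%

Niklas reaches Pellion along 3 paths.
Via Larkspur: 100% × 5% = 5%.
Via Ardent: 100% × 9% = 9%.
Direct stake: 58% = 58%.
Total: 5% + 9% + 58% = 72%.
Rounded: 72.00%.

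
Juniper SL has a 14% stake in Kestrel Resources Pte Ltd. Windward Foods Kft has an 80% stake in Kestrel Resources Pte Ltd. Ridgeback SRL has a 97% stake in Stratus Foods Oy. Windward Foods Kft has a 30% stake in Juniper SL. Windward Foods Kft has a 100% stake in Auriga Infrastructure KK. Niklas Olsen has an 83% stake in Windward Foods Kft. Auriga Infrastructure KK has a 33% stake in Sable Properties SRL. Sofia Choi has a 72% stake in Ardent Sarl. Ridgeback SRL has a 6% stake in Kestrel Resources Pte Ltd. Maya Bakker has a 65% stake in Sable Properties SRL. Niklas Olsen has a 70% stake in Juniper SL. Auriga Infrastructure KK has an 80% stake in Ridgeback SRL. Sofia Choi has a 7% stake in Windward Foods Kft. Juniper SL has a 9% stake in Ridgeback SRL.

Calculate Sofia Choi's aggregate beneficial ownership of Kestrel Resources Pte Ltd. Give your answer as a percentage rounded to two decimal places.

6.24%

Sofia reaches Kestrel along 4 paths.
Via Windward: 7% × 80% = 5.6%.
Via Windward → Auriga → Ridgeback: 7% × 100% × 80% × 6% = 0.336%.
Via Windward → Juniper → Ridgeback: 7% × 30% × 9% × 6% = 0.01134%.
Via Windward → Juniper: 7% × 30% × 14% = 0.294%.
Total: 5.6% + 0.336% + 0.01134% + 0.294% = 6.24134%.
Rounded: 6.24%.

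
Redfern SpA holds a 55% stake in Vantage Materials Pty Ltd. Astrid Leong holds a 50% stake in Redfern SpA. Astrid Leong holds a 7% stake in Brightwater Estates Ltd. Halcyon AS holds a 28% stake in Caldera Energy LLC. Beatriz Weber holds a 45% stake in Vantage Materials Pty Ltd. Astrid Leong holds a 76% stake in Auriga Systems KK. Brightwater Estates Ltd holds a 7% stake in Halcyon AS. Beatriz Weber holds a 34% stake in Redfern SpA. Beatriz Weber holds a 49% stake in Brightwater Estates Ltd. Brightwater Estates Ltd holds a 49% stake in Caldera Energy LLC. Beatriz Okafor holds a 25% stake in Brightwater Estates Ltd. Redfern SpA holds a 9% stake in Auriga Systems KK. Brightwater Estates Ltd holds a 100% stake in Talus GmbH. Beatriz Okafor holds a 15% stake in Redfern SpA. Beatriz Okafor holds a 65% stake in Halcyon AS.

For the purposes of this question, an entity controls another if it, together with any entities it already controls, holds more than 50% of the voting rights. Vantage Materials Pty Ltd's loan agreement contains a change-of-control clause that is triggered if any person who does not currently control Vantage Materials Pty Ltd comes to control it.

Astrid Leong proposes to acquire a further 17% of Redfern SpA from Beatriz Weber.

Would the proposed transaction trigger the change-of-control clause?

Yes

The purchase adds only to Astrid's holdings (Beatriz Weber's stake shrinks), so Astrid is the only person who could newly come to control Vantage.
Astrid holds 76% of Auriga, so Astrid controls Auriga.
Neither Astrid nor any entity Astrid controls holds any voting interest in Vantage.
So before the transaction, Astrid does not control Vantage.
After the purchase, Astrid's direct stake in Redfern rises to 50% + 17% = 67%, and Beatriz Weber's stake falls to 17%.
Astrid holds 67% of Redfern, so Astrid controls Redfern.
Redfern holds 55% of Vantage, so Astrid controls Vantage.
Astrid did not control Vantage before and does after, so the clause is triggered.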